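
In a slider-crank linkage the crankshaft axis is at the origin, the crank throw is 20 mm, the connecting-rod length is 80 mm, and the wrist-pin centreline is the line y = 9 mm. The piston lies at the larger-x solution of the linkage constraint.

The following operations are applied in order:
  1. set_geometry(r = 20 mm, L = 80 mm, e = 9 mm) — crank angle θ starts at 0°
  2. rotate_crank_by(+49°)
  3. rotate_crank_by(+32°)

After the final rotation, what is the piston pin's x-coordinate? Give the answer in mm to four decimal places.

set_geometry: r = 20 mm, L = 80 mm, e = 9 mm; θ ← 0°
rotate_crank_by(+49°): θ ← 0° +49° = 49°
rotate_crank_by(+32°): θ ← 49° +32° = 81°
crank pin P = (r cos θ, r sin θ) = (3.128689, 19.753767)
h = r sin θ − e = 19.753767 − 9 = 10.753767
x = r cos θ + √(L² − h²) = 3.128689 + √(6400.0 − 115.6435) = 3.128689 + 79.273933 = 82.402623

82.4026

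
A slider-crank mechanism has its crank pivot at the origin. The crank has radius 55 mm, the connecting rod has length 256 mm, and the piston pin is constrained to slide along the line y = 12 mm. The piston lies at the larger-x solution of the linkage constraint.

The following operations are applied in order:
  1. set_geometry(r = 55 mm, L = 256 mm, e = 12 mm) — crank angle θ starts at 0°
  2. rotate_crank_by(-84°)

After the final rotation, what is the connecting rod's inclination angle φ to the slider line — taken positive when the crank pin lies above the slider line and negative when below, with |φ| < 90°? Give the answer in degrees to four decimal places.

-15.1022

set_geometry: r = 55 mm, L = 256 mm, e = 12 mm; θ ← 0°
rotate_crank_by(-84°): θ ← 0° -84° = -84°
crank pin P = (r cos θ, r sin θ) = (5.749065, -54.698704)
h = r sin θ − e = -54.698704 − 12 = -66.698704
sin φ = h / L = -66.698704 / 256 = -0.26054181
φ = arcsin(-0.26054181) = -15.102214°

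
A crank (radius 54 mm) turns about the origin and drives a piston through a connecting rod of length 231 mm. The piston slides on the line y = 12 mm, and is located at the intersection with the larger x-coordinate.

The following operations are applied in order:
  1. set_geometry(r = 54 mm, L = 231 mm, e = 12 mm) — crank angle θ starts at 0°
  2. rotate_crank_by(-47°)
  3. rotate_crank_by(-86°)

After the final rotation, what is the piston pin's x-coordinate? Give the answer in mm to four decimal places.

188.3597

set_geometry: r = 54 mm, L = 231 mm, e = 12 mm; θ ← 0°
rotate_crank_by(-47°): θ ← 0° -47° = -47°
rotate_crank_by(-86°): θ ← -47° -86° = -133°
crank pin P = (r cos θ, r sin θ) = (-36.827911, -39.493100)
h = r sin θ − e = -39.493100 − 12 = -51.493100
x = r cos θ + √(L² − h²) = -36.827911 + √(53361.0 − 2651.5393) = -36.827911 + 225.187612 = 188.359701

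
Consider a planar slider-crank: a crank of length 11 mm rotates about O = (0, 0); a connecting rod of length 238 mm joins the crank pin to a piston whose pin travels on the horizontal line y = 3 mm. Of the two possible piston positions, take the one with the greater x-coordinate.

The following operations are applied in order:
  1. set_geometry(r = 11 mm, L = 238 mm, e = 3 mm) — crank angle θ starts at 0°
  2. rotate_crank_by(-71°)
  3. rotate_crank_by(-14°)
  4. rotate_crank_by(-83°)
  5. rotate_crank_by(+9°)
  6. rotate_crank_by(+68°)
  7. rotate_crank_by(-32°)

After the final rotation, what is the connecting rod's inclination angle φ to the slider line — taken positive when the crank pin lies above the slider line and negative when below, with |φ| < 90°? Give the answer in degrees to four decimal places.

-2.9444

set_geometry: r = 11 mm, L = 238 mm, e = 3 mm; θ ← 0°
rotate_crank_by(-71°): θ ← 0° -71° = -71°
rotate_crank_by(-14°): θ ← -71° -14° = -85°
rotate_crank_by(-83°): θ ← -85° -83° = -168°
rotate_crank_by(+9°): θ ← -168° +9° = -159°
rotate_crank_by(+68°): θ ← -159° +68° = -91°
rotate_crank_by(-32°): θ ← -91° -32° = -123°
crank pin P = (r cos θ, r sin θ) = (-5.991029, -9.225376)
h = r sin θ − e = -9.225376 − 3 = -12.225376
sin φ = h / L = -12.225376 / 238 = -0.05136713
φ = arcsin(-0.05136713) = -2.944415°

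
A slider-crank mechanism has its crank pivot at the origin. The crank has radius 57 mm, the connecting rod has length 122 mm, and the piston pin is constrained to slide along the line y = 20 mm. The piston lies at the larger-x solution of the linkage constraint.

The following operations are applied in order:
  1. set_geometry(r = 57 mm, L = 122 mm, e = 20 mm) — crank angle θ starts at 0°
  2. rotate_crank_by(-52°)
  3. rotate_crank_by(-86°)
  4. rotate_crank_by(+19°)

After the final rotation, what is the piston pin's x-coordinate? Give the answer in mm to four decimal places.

72.3884

set_geometry: r = 57 mm, L = 122 mm, e = 20 mm; θ ← 0°
rotate_crank_by(-52°): θ ← 0° -52° = -52°
rotate_crank_by(-86°): θ ← -52° -86° = -138°
rotate_crank_by(+19°): θ ← -138° +19° = -119°
crank pin P = (r cos θ, r sin θ) = (-27.634148, -49.853323)
h = r sin θ − e = -49.853323 − 20 = -69.853323
x = r cos θ + √(L² − h²) = -27.634148 + √(14884.0 − 4879.4868) = -27.634148 + 100.022564 = 72.388415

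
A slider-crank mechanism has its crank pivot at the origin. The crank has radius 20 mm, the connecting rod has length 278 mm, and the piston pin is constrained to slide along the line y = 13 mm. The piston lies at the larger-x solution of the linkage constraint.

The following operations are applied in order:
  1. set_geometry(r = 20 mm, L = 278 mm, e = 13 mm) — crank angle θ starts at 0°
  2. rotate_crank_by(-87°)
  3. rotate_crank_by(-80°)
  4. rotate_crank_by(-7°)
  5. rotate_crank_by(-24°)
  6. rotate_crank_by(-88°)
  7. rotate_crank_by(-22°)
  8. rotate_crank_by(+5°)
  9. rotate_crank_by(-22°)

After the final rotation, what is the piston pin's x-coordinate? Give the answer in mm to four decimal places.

set_geometry: r = 20 mm, L = 278 mm, e = 13 mm; θ ← 0°
rotate_crank_by(-87°): θ ← 0° -87° = -87°
rotate_crank_by(-80°): θ ← -87° -80° = -167°
rotate_crank_by(-7°): θ ← -167° -7° = -174°
rotate_crank_by(-24°): θ ← -174° -24° = -198°
rotate_crank_by(-88°): θ ← -198° -88° = -286°
rotate_crank_by(-22°): θ ← -286° -22° = -308°
rotate_crank_by(+5°): θ ← -308° +5° = -303°
rotate_crank_by(-22°): θ ← -303° -22° = -325°
crank pin P = (r cos θ, r sin θ) = (16.383041, 11.471529)
h = r sin θ − e = 11.471529 − 13 = -1.528471
x = r cos θ + √(L² − h²) = 16.383041 + √(77284.0 − 2.3362) = 16.383041 + 277.995798 = 294.378839

294.3788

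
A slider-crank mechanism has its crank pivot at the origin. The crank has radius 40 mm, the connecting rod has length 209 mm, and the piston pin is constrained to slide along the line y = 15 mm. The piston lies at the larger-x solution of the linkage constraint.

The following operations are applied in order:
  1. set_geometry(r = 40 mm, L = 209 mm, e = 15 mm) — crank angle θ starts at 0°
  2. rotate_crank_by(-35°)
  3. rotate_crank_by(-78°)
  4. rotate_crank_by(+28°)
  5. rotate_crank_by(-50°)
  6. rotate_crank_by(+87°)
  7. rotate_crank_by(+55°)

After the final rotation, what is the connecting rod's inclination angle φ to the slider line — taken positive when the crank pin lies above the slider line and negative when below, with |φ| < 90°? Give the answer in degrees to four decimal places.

set_geometry: r = 40 mm, L = 209 mm, e = 15 mm; θ ← 0°
rotate_crank_by(-35°): θ ← 0° -35° = -35°
rotate_crank_by(-78°): θ ← -35° -78° = -113°
rotate_crank_by(+28°): θ ← -113° +28° = -85°
rotate_crank_by(-50°): θ ← -85° -50° = -135°
rotate_crank_by(+87°): θ ← -135° +87° = -48°
rotate_crank_by(+55°): θ ← -48° +55° = 7°
crank pin P = (r cos θ, r sin θ) = (39.701846, 4.874774)
h = r sin θ − e = 4.874774 − 15 = -10.125226
sin φ = h / L = -10.125226 / 209 = -0.04844606
φ = arcsin(-0.04844606) = -2.776842°

-2.7768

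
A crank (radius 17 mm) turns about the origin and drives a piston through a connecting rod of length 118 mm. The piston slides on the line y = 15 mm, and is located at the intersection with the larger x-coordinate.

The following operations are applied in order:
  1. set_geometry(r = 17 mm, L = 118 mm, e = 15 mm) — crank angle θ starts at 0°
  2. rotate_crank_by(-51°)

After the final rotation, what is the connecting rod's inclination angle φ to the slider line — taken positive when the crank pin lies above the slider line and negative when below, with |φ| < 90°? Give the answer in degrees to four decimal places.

set_geometry: r = 17 mm, L = 118 mm, e = 15 mm; θ ← 0°
rotate_crank_by(-51°): θ ← 0° -51° = -51°
crank pin P = (r cos θ, r sin θ) = (10.698447, -13.211481)
h = r sin θ − e = -13.211481 − 15 = -28.211481
sin φ = h / L = -28.211481 / 118 = -0.23908035
φ = arcsin(-0.23908035) = -13.832268°

-13.8323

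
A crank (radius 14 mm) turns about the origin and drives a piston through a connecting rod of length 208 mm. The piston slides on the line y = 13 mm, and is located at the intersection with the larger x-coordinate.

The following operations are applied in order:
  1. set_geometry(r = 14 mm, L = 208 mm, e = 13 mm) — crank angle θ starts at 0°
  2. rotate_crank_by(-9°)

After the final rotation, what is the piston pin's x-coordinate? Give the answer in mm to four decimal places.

set_geometry: r = 14 mm, L = 208 mm, e = 13 mm; θ ← 0°
rotate_crank_by(-9°): θ ← 0° -9° = -9°
crank pin P = (r cos θ, r sin θ) = (13.827637, -2.190083)
h = r sin θ − e = -2.190083 − 13 = -15.190083
x = r cos θ + √(L² − h²) = 13.827637 + √(43264.0 − 230.7386) = 13.827637 + 207.444598 = 221.272235

221.2722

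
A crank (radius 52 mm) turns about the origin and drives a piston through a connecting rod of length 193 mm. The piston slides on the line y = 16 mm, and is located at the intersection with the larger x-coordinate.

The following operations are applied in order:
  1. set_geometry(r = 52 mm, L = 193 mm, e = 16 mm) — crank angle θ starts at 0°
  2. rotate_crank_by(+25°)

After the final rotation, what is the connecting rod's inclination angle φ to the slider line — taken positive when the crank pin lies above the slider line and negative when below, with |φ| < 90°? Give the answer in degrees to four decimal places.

1.7744

set_geometry: r = 52 mm, L = 193 mm, e = 16 mm; θ ← 0°
rotate_crank_by(+25°): θ ← 0° +25° = 25°
crank pin P = (r cos θ, r sin θ) = (47.128005, 21.976150)
h = r sin θ − e = 21.976150 − 16 = 5.976150
sin φ = h / L = 5.976150 / 193 = 0.03096451
φ = arcsin(0.03096451) = 1.774419°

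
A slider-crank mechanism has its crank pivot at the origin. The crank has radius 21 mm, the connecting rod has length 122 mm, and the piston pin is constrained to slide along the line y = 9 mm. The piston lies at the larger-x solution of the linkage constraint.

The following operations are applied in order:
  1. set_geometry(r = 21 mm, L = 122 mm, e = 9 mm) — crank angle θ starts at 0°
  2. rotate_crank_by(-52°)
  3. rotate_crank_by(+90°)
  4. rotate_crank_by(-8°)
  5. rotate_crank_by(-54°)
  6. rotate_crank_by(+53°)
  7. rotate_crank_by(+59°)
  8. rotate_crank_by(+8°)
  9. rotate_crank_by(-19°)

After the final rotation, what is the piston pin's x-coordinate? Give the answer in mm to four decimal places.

set_geometry: r = 21 mm, L = 122 mm, e = 9 mm; θ ← 0°
rotate_crank_by(-52°): θ ← 0° -52° = -52°
rotate_crank_by(+90°): θ ← -52° +90° = 38°
rotate_crank_by(-8°): θ ← 38° -8° = 30°
rotate_crank_by(-54°): θ ← 30° -54° = -24°
rotate_crank_by(+53°): θ ← -24° +53° = 29°
rotate_crank_by(+59°): θ ← 29° +59° = 88°
rotate_crank_by(+8°): θ ← 88° +8° = 96°
rotate_crank_by(-19°): θ ← 96° -19° = 77°
crank pin P = (r cos θ, r sin θ) = (4.723972, 20.461771)
h = r sin θ − e = 20.461771 − 9 = 11.461771
x = r cos θ + √(L² − h²) = 4.723972 + √(14884.0 − 131.3722) = 4.723972 + 121.460396 = 126.184368

126.1844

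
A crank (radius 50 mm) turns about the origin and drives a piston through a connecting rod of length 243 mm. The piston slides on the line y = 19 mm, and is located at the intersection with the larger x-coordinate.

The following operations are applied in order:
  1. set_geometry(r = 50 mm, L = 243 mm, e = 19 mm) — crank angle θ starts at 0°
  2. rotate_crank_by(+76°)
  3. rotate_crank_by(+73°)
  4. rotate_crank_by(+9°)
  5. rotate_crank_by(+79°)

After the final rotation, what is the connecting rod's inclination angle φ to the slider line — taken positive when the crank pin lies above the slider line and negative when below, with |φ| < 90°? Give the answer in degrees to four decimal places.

-14.5222

set_geometry: r = 50 mm, L = 243 mm, e = 19 mm; θ ← 0°
rotate_crank_by(+76°): θ ← 0° +76° = 76°
rotate_crank_by(+73°): θ ← 76° +73° = 149°
rotate_crank_by(+9°): θ ← 149° +9° = 158°
rotate_crank_by(+79°): θ ← 158° +79° = 237°
crank pin P = (r cos θ, r sin θ) = (-27.231952, -41.933528)
h = r sin θ − e = -41.933528 − 19 = -60.933528
sin φ = h / L = -60.933528 / 243 = -0.25075526
φ = arcsin(-0.25075526) = -14.522209°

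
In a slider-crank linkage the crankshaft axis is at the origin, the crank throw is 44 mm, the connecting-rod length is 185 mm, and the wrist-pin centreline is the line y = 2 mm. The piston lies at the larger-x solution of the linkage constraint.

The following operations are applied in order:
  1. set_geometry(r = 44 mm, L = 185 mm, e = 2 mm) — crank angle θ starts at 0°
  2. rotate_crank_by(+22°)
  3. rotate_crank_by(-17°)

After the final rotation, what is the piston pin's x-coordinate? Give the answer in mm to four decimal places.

228.8235

set_geometry: r = 44 mm, L = 185 mm, e = 2 mm; θ ← 0°
rotate_crank_by(+22°): θ ← 0° +22° = 22°
rotate_crank_by(-17°): θ ← 22° -17° = 5°
crank pin P = (r cos θ, r sin θ) = (43.832567, 3.834853)
h = r sin θ − e = 3.834853 − 2 = 1.834853
x = r cos θ + √(L² − h²) = 43.832567 + √(34225.0 − 3.3667) = 43.832567 + 184.990901 = 228.823467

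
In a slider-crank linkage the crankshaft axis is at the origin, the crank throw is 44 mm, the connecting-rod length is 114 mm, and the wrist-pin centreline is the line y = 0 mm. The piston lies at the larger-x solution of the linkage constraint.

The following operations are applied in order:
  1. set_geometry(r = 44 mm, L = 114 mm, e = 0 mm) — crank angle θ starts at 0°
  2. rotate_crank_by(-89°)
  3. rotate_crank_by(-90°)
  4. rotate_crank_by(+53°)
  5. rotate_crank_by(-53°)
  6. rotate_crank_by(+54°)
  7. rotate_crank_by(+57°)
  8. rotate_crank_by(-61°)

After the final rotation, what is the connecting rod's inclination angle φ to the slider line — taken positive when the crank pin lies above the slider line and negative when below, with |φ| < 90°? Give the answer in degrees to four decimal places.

set_geometry: r = 44 mm, L = 114 mm, e = 0 mm; θ ← 0°
rotate_crank_by(-89°): θ ← 0° -89° = -89°
rotate_crank_by(-90°): θ ← -89° -90° = -179°
rotate_crank_by(+53°): θ ← -179° +53° = -126°
rotate_crank_by(-53°): θ ← -126° -53° = -179°
rotate_crank_by(+54°): θ ← -179° +54° = -125°
rotate_crank_by(+57°): θ ← -125° +57° = -68°
rotate_crank_by(-61°): θ ← -68° -61° = -129°
crank pin P = (r cos θ, r sin θ) = (-27.690097, -34.194422)
h = r sin θ − e = -34.194422 − 0 = -34.194422
sin φ = h / L = -34.194422 / 114 = -0.29995107
φ = arcsin(-0.29995107) = -17.454664°

-17.4547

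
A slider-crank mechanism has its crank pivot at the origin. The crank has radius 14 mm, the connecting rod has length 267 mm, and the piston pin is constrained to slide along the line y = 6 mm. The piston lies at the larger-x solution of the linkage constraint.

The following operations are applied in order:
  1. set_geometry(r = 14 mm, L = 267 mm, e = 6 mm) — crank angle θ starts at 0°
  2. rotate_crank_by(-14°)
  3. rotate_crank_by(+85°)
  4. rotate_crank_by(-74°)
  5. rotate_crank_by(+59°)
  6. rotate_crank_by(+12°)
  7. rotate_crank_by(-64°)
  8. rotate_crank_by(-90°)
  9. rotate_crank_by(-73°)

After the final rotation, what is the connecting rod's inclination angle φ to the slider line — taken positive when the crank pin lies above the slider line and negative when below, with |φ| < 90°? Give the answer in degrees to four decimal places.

set_geometry: r = 14 mm, L = 267 mm, e = 6 mm; θ ← 0°
rotate_crank_by(-14°): θ ← 0° -14° = -14°
rotate_crank_by(+85°): θ ← -14° +85° = 71°
rotate_crank_by(-74°): θ ← 71° -74° = -3°
rotate_crank_by(+59°): θ ← -3° +59° = 56°
rotate_crank_by(+12°): θ ← 56° +12° = 68°
rotate_crank_by(-64°): θ ← 68° -64° = 4°
rotate_crank_by(-90°): θ ← 4° -90° = -86°
rotate_crank_by(-73°): θ ← -86° -73° = -159°
crank pin P = (r cos θ, r sin θ) = (-13.070126, -5.017151)
h = r sin θ − e = -5.017151 − 6 = -11.017151
sin φ = h / L = -11.017151 / 267 = -0.04126274
φ = arcsin(-0.04126274) = -2.364852°

-2.3649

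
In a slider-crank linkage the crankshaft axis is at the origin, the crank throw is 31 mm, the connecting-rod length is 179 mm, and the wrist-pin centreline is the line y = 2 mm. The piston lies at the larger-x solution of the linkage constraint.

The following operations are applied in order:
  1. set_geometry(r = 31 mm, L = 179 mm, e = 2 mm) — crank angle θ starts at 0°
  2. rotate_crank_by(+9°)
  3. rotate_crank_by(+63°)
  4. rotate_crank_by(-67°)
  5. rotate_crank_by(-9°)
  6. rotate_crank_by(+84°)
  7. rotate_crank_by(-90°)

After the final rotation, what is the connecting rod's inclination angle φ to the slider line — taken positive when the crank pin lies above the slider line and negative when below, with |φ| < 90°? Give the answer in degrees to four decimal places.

set_geometry: r = 31 mm, L = 179 mm, e = 2 mm; θ ← 0°
rotate_crank_by(+9°): θ ← 0° +9° = 9°
rotate_crank_by(+63°): θ ← 9° +63° = 72°
rotate_crank_by(-67°): θ ← 72° -67° = 5°
rotate_crank_by(-9°): θ ← 5° -9° = -4°
rotate_crank_by(+84°): θ ← -4° +84° = 80°
rotate_crank_by(-90°): θ ← 80° -90° = -10°
crank pin P = (r cos θ, r sin θ) = (30.529040, -5.383094)
h = r sin θ − e = -5.383094 − 2 = -7.383094
sin φ = h / L = -7.383094 / 179 = -0.04124633
φ = arcsin(-0.04124633) = -2.363911°

-2.3639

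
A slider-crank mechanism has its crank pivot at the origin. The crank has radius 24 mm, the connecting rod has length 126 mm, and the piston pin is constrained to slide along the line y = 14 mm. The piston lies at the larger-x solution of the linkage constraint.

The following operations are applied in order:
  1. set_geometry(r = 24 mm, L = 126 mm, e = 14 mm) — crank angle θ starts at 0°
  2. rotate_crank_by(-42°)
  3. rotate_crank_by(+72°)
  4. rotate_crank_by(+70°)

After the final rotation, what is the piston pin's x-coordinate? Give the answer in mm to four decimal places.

set_geometry: r = 24 mm, L = 126 mm, e = 14 mm; θ ← 0°
rotate_crank_by(-42°): θ ← 0° -42° = -42°
rotate_crank_by(+72°): θ ← -42° +72° = 30°
rotate_crank_by(+70°): θ ← 30° +70° = 100°
crank pin P = (r cos θ, r sin θ) = (-4.167556, 23.635386)
h = r sin θ − e = 23.635386 − 14 = 9.635386
x = r cos θ + √(L² − h²) = -4.167556 + √(15876.0 − 92.8407) = -4.167556 + 125.631044 = 121.463488

121.4635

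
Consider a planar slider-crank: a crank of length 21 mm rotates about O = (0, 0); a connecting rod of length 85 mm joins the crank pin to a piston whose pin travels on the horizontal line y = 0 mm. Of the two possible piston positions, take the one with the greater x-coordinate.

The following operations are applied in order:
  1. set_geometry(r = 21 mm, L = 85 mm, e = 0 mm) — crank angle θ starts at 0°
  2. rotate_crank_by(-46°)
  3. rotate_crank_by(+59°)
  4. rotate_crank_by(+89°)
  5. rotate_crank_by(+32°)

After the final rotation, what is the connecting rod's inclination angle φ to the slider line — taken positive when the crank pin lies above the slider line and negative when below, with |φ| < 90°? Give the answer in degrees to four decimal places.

10.2369

set_geometry: r = 21 mm, L = 85 mm, e = 0 mm; θ ← 0°
rotate_crank_by(-46°): θ ← 0° -46° = -46°
rotate_crank_by(+59°): θ ← -46° +59° = 13°
rotate_crank_by(+89°): θ ← 13° +89° = 102°
rotate_crank_by(+32°): θ ← 102° +32° = 134°
crank pin P = (r cos θ, r sin θ) = (-14.587826, 15.106136)
h = r sin θ − e = 15.106136 − 0 = 15.106136
sin φ = h / L = 15.106136 / 85 = 0.17771924
φ = arcsin(0.17771924) = 10.236940°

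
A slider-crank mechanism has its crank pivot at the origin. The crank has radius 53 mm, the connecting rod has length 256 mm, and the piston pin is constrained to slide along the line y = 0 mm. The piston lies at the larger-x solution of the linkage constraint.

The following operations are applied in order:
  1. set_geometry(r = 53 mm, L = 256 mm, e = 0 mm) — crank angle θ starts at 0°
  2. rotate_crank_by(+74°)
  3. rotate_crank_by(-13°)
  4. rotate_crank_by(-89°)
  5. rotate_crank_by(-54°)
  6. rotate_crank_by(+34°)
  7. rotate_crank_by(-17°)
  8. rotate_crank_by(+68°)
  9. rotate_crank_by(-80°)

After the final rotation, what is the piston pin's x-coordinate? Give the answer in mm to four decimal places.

262.6596

set_geometry: r = 53 mm, L = 256 mm, e = 0 mm; θ ← 0°
rotate_crank_by(+74°): θ ← 0° +74° = 74°
rotate_crank_by(-13°): θ ← 74° -13° = 61°
rotate_crank_by(-89°): θ ← 61° -89° = -28°
rotate_crank_by(-54°): θ ← -28° -54° = -82°
rotate_crank_by(+34°): θ ← -82° +34° = -48°
rotate_crank_by(-17°): θ ← -48° -17° = -65°
rotate_crank_by(+68°): θ ← -65° +68° = 3°
rotate_crank_by(-80°): θ ← 3° -80° = -77°
crank pin P = (r cos θ, r sin θ) = (11.922406, -51.641613)
h = r sin θ − e = -51.641613 − 0 = -51.641613
x = r cos θ + √(L² − h²) = 11.922406 + √(65536.0 − 2666.8562) = 11.922406 + 250.737201 = 262.659606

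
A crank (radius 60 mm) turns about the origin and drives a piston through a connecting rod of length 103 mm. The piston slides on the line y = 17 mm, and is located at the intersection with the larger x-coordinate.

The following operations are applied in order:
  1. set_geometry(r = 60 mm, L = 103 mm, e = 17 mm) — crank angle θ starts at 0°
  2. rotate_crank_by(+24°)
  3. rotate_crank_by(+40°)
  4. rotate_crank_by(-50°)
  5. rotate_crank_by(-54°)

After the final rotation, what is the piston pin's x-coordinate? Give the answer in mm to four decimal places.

set_geometry: r = 60 mm, L = 103 mm, e = 17 mm; θ ← 0°
rotate_crank_by(+24°): θ ← 0° +24° = 24°
rotate_crank_by(+40°): θ ← 24° +40° = 64°
rotate_crank_by(-50°): θ ← 64° -50° = 14°
rotate_crank_by(-54°): θ ← 14° -54° = -40°
crank pin P = (r cos θ, r sin θ) = (45.962667, -38.567257)
h = r sin θ − e = -38.567257 − 17 = -55.567257
x = r cos θ + √(L² − h²) = 45.962667 + √(10609.0 − 3087.7200) = 45.962667 + 86.725313 = 132.687980

132.6880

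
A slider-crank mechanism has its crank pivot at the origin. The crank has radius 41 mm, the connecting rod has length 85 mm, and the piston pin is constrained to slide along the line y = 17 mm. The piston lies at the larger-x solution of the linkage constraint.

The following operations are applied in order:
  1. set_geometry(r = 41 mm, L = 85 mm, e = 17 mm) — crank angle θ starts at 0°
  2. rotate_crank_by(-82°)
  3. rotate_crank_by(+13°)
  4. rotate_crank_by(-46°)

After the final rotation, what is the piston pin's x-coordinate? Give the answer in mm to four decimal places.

48.1848

set_geometry: r = 41 mm, L = 85 mm, e = 17 mm; θ ← 0°
rotate_crank_by(-82°): θ ← 0° -82° = -82°
rotate_crank_by(+13°): θ ← -82° +13° = -69°
rotate_crank_by(-46°): θ ← -69° -46° = -115°
crank pin P = (r cos θ, r sin θ) = (-17.327349, -37.158619)
h = r sin θ − e = -37.158619 − 17 = -54.158619
x = r cos θ + √(L² − h²) = -17.327349 + √(7225.0 − 2933.1560) = -17.327349 + 65.512166 = 48.184818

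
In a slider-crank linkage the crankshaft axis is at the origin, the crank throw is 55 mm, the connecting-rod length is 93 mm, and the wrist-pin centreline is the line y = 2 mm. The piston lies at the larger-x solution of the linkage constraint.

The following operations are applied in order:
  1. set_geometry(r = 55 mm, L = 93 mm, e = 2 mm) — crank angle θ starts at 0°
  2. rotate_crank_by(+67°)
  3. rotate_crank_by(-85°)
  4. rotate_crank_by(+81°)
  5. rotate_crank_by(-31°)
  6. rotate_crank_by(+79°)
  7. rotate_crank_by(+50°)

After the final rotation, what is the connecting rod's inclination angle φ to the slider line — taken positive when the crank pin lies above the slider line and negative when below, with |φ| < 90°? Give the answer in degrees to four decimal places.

9.8480

set_geometry: r = 55 mm, L = 93 mm, e = 2 mm; θ ← 0°
rotate_crank_by(+67°): θ ← 0° +67° = 67°
rotate_crank_by(-85°): θ ← 67° -85° = -18°
rotate_crank_by(+81°): θ ← -18° +81° = 63°
rotate_crank_by(-31°): θ ← 63° -31° = 32°
rotate_crank_by(+79°): θ ← 32° +79° = 111°
rotate_crank_by(+50°): θ ← 111° +50° = 161°
crank pin P = (r cos θ, r sin θ) = (-52.003522, 17.906248)
h = r sin θ − e = 17.906248 − 2 = 15.906248
sin φ = h / L = 15.906248 / 93 = 0.17103493
φ = arcsin(0.17103493) = 9.847998°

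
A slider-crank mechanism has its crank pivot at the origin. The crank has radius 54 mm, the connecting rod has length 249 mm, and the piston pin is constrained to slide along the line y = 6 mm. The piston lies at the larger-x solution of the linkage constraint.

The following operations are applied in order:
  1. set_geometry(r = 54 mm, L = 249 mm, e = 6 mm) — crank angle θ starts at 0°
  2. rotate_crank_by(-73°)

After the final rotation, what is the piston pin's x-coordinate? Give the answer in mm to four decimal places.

set_geometry: r = 54 mm, L = 249 mm, e = 6 mm; θ ← 0°
rotate_crank_by(-73°): θ ← 0° -73° = -73°
crank pin P = (r cos θ, r sin θ) = (15.788072, -51.640457)
h = r sin θ − e = -51.640457 − 6 = -57.640457
x = r cos θ + √(L² − h²) = 15.788072 + √(62001.0 − 3322.4223) = 15.788072 + 242.236615 = 258.024687

258.0247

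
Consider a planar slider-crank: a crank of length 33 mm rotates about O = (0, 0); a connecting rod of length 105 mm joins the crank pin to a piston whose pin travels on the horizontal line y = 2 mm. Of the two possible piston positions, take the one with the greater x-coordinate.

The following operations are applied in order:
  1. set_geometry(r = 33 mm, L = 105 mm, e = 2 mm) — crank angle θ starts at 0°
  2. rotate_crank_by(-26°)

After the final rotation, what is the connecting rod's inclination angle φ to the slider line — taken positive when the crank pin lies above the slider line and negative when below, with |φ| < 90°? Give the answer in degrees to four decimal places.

-9.0224

set_geometry: r = 33 mm, L = 105 mm, e = 2 mm; θ ← 0°
rotate_crank_by(-26°): θ ← 0° -26° = -26°
crank pin P = (r cos θ, r sin θ) = (29.660204, -14.466248)
h = r sin θ − e = -14.466248 − 2 = -16.466248
sin φ = h / L = -16.466248 / 105 = -0.15682141
φ = arcsin(-0.15682141) = -9.022447°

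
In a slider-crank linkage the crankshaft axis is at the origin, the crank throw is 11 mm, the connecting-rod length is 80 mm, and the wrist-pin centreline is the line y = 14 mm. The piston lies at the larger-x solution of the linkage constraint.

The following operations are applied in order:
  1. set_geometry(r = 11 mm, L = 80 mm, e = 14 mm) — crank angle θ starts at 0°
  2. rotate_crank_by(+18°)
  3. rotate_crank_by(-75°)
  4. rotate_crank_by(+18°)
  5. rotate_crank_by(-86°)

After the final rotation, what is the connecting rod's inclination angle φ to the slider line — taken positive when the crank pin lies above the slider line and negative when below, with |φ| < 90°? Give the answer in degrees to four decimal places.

-16.7163

set_geometry: r = 11 mm, L = 80 mm, e = 14 mm; θ ← 0°
rotate_crank_by(+18°): θ ← 0° +18° = 18°
rotate_crank_by(-75°): θ ← 18° -75° = -57°
rotate_crank_by(+18°): θ ← -57° +18° = -39°
rotate_crank_by(-86°): θ ← -39° -86° = -125°
crank pin P = (r cos θ, r sin θ) = (-6.309341, -9.010672)
h = r sin θ − e = -9.010672 − 14 = -23.010672
sin φ = h / L = -23.010672 / 80 = -0.28763341
φ = arcsin(-0.28763341) = -16.716324°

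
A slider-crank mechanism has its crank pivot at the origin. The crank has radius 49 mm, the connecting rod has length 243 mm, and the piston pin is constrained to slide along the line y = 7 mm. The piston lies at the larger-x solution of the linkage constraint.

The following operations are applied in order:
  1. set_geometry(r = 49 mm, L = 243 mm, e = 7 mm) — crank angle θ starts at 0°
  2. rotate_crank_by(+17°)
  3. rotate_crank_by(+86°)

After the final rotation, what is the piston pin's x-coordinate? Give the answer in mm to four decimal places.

228.5372

set_geometry: r = 49 mm, L = 243 mm, e = 7 mm; θ ← 0°
rotate_crank_by(+17°): θ ← 0° +17° = 17°
rotate_crank_by(+86°): θ ← 17° +86° = 103°
crank pin P = (r cos θ, r sin θ) = (-11.022602, 47.744133)
h = r sin θ − e = 47.744133 − 7 = 40.744133
x = r cos θ + √(L² − h²) = -11.022602 + √(59049.0 − 1660.0844) = -11.022602 + 239.559837 = 228.537236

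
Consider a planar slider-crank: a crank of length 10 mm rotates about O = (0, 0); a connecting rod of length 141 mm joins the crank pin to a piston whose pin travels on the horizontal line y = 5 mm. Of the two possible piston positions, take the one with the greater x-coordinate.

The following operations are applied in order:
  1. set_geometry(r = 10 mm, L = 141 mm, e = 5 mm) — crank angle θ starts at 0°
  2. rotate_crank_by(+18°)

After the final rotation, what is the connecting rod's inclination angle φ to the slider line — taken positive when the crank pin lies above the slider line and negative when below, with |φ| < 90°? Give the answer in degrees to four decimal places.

set_geometry: r = 10 mm, L = 141 mm, e = 5 mm; θ ← 0°
rotate_crank_by(+18°): θ ← 0° +18° = 18°
crank pin P = (r cos θ, r sin θ) = (9.510565, 3.090170)
h = r sin θ − e = 3.090170 − 5 = -1.909830
sin φ = h / L = -1.909830 / 141 = -0.01354489
φ = arcsin(-0.01354489) = -0.776089°

-0.7761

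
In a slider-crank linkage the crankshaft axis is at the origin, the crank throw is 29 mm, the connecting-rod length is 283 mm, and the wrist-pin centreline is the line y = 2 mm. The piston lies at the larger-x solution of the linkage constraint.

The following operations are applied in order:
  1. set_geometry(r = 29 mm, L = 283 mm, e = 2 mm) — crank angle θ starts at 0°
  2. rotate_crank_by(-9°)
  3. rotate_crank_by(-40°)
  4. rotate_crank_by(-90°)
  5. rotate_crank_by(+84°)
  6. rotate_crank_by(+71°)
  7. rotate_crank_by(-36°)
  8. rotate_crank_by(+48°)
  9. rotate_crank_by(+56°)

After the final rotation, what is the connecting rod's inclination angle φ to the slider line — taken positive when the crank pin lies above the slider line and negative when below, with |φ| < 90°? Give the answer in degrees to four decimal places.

5.4424

set_geometry: r = 29 mm, L = 283 mm, e = 2 mm; θ ← 0°
rotate_crank_by(-9°): θ ← 0° -9° = -9°
rotate_crank_by(-40°): θ ← -9° -40° = -49°
rotate_crank_by(-90°): θ ← -49° -90° = -139°
rotate_crank_by(+84°): θ ← -139° +84° = -55°
rotate_crank_by(+71°): θ ← -55° +71° = 16°
rotate_crank_by(-36°): θ ← 16° -36° = -20°
rotate_crank_by(+48°): θ ← -20° +48° = 28°
rotate_crank_by(+56°): θ ← 28° +56° = 84°
crank pin P = (r cos θ, r sin θ) = (3.031325, 28.841135)
h = r sin θ − e = 28.841135 − 2 = 26.841135
sin φ = h / L = 26.841135 / 283 = 0.09484500
φ = arcsin(0.09484500) = 5.442399°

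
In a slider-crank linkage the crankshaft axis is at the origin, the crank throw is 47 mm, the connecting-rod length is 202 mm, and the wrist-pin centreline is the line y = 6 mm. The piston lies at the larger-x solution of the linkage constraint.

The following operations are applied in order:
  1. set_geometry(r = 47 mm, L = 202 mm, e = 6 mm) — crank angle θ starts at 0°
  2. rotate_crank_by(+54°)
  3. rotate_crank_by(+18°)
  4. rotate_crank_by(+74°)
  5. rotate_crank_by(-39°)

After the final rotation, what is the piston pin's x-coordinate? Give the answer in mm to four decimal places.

184.4685

set_geometry: r = 47 mm, L = 202 mm, e = 6 mm; θ ← 0°
rotate_crank_by(+54°): θ ← 0° +54° = 54°
rotate_crank_by(+18°): θ ← 54° +18° = 72°
rotate_crank_by(+74°): θ ← 72° +74° = 146°
rotate_crank_by(-39°): θ ← 146° -39° = 107°
crank pin P = (r cos θ, r sin θ) = (-13.741470, 44.946324)
h = r sin θ − e = 44.946324 − 6 = 38.946324
x = r cos θ + √(L² − h²) = -13.741470 + √(40804.0 − 1516.8161) = -13.741470 + 198.209949 = 184.468479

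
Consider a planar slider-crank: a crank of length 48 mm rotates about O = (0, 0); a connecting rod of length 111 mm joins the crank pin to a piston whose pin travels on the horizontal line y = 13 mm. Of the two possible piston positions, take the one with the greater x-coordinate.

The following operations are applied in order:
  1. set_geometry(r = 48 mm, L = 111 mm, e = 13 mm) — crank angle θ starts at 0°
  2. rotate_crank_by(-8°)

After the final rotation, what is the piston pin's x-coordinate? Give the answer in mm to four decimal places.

set_geometry: r = 48 mm, L = 111 mm, e = 13 mm; θ ← 0°
rotate_crank_by(-8°): θ ← 0° -8° = -8°
crank pin P = (r cos θ, r sin θ) = (47.532867, -6.680309)
h = r sin θ − e = -6.680309 − 13 = -19.680309
x = r cos θ + √(L² − h²) = 47.532867 + √(12321.0 − 387.3146) = 47.532867 + 109.241409 = 156.774276

156.7743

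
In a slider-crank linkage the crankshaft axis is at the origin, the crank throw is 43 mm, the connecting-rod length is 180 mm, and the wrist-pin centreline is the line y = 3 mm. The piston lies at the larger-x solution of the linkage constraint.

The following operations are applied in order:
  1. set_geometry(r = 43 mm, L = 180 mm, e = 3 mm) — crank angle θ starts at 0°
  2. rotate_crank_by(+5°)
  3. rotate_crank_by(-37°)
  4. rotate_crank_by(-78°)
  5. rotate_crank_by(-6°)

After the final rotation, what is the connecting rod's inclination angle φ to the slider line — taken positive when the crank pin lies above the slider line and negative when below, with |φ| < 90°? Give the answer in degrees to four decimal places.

-13.3782

set_geometry: r = 43 mm, L = 180 mm, e = 3 mm; θ ← 0°
rotate_crank_by(+5°): θ ← 0° +5° = 5°
rotate_crank_by(-37°): θ ← 5° -37° = -32°
rotate_crank_by(-78°): θ ← -32° -78° = -110°
rotate_crank_by(-6°): θ ← -110° -6° = -116°
crank pin P = (r cos θ, r sin θ) = (-18.849959, -38.648144)
h = r sin θ − e = -38.648144 − 3 = -41.648144
sin φ = h / L = -41.648144 / 180 = -0.23137858
φ = arcsin(-0.23137858) = -13.378248°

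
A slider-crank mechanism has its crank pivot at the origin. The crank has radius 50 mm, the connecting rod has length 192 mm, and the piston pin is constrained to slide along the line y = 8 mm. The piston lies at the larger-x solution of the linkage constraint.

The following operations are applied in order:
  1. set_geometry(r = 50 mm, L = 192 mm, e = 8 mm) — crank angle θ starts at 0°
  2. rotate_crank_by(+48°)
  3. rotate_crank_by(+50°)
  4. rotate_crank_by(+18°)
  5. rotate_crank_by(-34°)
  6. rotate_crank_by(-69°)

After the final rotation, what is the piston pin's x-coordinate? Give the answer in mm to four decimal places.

set_geometry: r = 50 mm, L = 192 mm, e = 8 mm; θ ← 0°
rotate_crank_by(+48°): θ ← 0° +48° = 48°
rotate_crank_by(+50°): θ ← 48° +50° = 98°
rotate_crank_by(+18°): θ ← 98° +18° = 116°
rotate_crank_by(-34°): θ ← 116° -34° = 82°
rotate_crank_by(-69°): θ ← 82° -69° = 13°
crank pin P = (r cos θ, r sin θ) = (48.718503, 11.247553)
h = r sin θ − e = 11.247553 − 8 = 3.247553
x = r cos θ + √(L² − h²) = 48.718503 + √(36864.0 − 10.5466) = 48.718503 + 191.972533 = 240.691036

240.6910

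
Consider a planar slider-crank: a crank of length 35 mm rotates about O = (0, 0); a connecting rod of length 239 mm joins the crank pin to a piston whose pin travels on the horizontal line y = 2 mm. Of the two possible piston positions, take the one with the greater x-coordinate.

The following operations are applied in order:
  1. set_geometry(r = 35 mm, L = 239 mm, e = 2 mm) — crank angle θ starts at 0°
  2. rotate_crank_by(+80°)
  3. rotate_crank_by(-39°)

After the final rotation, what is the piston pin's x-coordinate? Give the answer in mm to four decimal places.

set_geometry: r = 35 mm, L = 239 mm, e = 2 mm; θ ← 0°
rotate_crank_by(+80°): θ ← 0° +80° = 80°
rotate_crank_by(-39°): θ ← 80° -39° = 41°
crank pin P = (r cos θ, r sin θ) = (26.414835, 22.962066)
h = r sin θ − e = 22.962066 − 2 = 20.962066
x = r cos θ + √(L² − h²) = 26.414835 + √(57121.0 − 439.4082) = 26.414835 + 238.078961 = 264.493797

264.4938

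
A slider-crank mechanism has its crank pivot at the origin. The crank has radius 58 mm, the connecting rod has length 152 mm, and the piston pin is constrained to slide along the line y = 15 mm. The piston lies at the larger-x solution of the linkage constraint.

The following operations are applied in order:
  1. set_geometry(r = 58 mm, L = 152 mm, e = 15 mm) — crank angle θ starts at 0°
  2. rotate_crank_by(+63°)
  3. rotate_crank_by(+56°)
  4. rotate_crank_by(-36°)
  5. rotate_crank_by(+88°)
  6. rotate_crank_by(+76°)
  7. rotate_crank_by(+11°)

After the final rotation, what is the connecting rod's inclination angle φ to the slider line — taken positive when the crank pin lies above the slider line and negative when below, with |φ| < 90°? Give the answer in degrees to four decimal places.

-28.1593

set_geometry: r = 58 mm, L = 152 mm, e = 15 mm; θ ← 0°
rotate_crank_by(+63°): θ ← 0° +63° = 63°
rotate_crank_by(+56°): θ ← 63° +56° = 119°
rotate_crank_by(-36°): θ ← 119° -36° = 83°
rotate_crank_by(+88°): θ ← 83° +88° = 171°
rotate_crank_by(+76°): θ ← 171° +76° = 247°
rotate_crank_by(+11°): θ ← 247° +11° = 258°
crank pin P = (r cos θ, r sin θ) = (-12.058878, -56.732561)
h = r sin θ − e = -56.732561 − 15 = -71.732561
sin φ = h / L = -71.732561 / 152 = -0.47192474
φ = arcsin(-0.47192474) = -28.159308°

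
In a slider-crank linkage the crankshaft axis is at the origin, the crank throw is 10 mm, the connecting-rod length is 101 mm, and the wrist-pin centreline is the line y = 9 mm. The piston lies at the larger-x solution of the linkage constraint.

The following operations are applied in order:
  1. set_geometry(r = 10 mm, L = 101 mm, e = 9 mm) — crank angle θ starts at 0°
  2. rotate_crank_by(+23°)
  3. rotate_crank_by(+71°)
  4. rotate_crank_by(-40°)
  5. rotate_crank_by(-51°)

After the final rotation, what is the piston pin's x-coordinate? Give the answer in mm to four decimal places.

110.6300

set_geometry: r = 10 mm, L = 101 mm, e = 9 mm; θ ← 0°
rotate_crank_by(+23°): θ ← 0° +23° = 23°
rotate_crank_by(+71°): θ ← 23° +71° = 94°
rotate_crank_by(-40°): θ ← 94° -40° = 54°
rotate_crank_by(-51°): θ ← 54° -51° = 3°
crank pin P = (r cos θ, r sin θ) = (9.986295, 0.523360)
h = r sin θ − e = 0.523360 − 9 = -8.476640
x = r cos θ + √(L² − h²) = 9.986295 + √(10201.0 − 71.8534) = 9.986295 + 100.643661 = 110.629957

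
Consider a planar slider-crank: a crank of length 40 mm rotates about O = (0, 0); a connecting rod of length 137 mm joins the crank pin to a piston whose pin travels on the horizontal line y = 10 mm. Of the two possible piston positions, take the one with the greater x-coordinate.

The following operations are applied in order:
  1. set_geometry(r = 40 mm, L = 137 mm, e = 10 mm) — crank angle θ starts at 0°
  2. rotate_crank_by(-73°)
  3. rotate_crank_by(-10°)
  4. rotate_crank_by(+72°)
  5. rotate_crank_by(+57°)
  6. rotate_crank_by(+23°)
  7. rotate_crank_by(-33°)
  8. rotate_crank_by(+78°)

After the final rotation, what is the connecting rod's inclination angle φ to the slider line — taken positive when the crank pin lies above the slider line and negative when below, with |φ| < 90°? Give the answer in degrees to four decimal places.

11.1709

set_geometry: r = 40 mm, L = 137 mm, e = 10 mm; θ ← 0°
rotate_crank_by(-73°): θ ← 0° -73° = -73°
rotate_crank_by(-10°): θ ← -73° -10° = -83°
rotate_crank_by(+72°): θ ← -83° +72° = -11°
rotate_crank_by(+57°): θ ← -11° +57° = 46°
rotate_crank_by(+23°): θ ← 46° +23° = 69°
rotate_crank_by(-33°): θ ← 69° -33° = 36°
rotate_crank_by(+78°): θ ← 36° +78° = 114°
crank pin P = (r cos θ, r sin θ) = (-16.269466, 36.541818)
h = r sin θ − e = 36.541818 − 10 = 26.541818
sin φ = h / L = 26.541818 / 137 = 0.19373590
φ = arcsin(0.19373590) = 11.170888°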